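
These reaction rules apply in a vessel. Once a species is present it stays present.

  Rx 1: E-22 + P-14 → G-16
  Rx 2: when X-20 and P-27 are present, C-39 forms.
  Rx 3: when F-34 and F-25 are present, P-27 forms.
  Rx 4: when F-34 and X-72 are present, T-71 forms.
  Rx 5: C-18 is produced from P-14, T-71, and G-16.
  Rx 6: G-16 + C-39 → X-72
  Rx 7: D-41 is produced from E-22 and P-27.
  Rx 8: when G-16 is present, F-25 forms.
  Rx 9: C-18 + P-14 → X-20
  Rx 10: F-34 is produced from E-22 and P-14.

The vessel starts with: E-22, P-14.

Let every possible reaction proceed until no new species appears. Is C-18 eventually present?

No

C-18 would need P-14, T-71, and G-16 (Rx 5), but T-71 never forms.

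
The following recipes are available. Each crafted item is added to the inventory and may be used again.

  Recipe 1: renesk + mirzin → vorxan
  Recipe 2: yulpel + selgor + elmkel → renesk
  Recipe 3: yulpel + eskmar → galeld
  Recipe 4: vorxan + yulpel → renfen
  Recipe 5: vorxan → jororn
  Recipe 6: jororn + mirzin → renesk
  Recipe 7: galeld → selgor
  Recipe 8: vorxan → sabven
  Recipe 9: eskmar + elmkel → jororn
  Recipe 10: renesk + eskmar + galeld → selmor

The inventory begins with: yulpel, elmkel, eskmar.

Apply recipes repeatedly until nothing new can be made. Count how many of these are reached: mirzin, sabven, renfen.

0

No rule produces mirzin, and it is not given.
sabven would need vorxan (Recipe 8), but vorxan is never obtained.
renfen would need vorxan and yulpel (Recipe 4), but vorxan is never obtained.
None of the 3 are reached.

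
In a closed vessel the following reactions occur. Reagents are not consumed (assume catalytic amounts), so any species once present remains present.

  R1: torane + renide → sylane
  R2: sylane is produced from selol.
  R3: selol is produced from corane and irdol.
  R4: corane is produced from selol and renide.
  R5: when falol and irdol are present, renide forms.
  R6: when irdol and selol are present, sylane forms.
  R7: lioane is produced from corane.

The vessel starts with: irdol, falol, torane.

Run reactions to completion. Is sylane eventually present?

Yes

falol and irdol present → renide forms (R5).
torane and renide present → sylane forms (R1).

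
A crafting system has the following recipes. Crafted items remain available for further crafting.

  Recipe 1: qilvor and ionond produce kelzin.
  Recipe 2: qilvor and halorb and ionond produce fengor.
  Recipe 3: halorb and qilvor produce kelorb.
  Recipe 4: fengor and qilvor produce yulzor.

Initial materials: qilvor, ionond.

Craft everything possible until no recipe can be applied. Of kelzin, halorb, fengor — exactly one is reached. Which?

kelzin

qilvor and ionond → kelzin (Recipe 1).
fengor would need qilvor, halorb, and ionond (Recipe 2), but halorb is never obtained. No rule produces halorb, and it is not given.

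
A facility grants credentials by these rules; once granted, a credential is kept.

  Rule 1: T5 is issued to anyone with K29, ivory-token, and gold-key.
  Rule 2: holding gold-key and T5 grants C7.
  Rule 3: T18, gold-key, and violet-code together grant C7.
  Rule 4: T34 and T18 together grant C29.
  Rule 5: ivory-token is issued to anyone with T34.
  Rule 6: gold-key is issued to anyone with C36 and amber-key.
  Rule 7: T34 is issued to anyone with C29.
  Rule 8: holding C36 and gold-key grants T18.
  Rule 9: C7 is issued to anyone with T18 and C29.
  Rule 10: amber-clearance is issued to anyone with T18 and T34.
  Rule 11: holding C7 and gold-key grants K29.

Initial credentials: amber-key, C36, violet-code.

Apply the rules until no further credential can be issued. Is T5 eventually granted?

T5 would need K29, ivory-token, and gold-key (Rule 1), but ivory-token is never granted.

No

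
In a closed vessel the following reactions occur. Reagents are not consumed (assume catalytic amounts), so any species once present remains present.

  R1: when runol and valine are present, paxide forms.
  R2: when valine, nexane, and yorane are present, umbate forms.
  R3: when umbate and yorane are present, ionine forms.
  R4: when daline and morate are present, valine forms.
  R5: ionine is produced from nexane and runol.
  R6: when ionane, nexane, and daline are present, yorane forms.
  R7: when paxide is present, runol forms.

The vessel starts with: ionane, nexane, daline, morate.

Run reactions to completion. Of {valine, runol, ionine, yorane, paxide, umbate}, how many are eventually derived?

4

daline and morate present → valine forms (R4).
ionane, nexane, and daline present → yorane forms (R6).
valine, nexane, and yorane present → umbate forms (R2).
umbate and yorane present → ionine forms (R3).
valine: reached.
runol would need paxide (R7), but paxide never forms.
ionine: reached.
yorane: reached.
paxide would need runol and valine (R1), but runol never forms.
umbate: reached.
Reached: valine, ionine, yorane, and umbate — 4 of the 6.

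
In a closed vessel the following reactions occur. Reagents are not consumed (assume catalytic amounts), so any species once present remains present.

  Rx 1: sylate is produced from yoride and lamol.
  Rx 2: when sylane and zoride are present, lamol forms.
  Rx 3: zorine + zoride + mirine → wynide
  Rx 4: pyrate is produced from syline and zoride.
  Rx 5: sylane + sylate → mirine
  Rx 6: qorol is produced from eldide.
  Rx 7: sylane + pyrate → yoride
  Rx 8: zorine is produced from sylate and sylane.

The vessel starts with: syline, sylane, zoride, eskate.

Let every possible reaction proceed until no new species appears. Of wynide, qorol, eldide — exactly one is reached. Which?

syline and zoride present → pyrate forms (Rx 4).
sylane and zoride present → lamol forms (Rx 2).
sylane and pyrate present → yoride forms (Rx 7).
yoride and lamol present → sylate forms (Rx 1).
sylane and sylate present → mirine forms (Rx 5).
sylate and sylane present → zorine forms (Rx 8).
zorine, zoride, and mirine present → wynide forms (Rx 3).
No rule produces eldide, and it is not given. qorol would need eldide (Rx 6), but eldide never forms.

wynide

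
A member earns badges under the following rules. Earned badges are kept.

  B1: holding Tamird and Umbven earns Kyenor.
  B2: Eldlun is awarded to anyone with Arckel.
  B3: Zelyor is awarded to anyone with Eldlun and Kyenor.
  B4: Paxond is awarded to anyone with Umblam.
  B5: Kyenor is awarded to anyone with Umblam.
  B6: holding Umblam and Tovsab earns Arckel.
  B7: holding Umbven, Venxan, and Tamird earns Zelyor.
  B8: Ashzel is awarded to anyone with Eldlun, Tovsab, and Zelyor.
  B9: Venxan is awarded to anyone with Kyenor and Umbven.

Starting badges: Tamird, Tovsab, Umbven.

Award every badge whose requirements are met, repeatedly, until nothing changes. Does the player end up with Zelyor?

Yes

With Tamird and Umbven, Kyenor is earned (B1).
With Kyenor and Umbven, Venxan is earned (B9).
With Umbven, Venxan, and Tamird, Zelyor is earned (B7).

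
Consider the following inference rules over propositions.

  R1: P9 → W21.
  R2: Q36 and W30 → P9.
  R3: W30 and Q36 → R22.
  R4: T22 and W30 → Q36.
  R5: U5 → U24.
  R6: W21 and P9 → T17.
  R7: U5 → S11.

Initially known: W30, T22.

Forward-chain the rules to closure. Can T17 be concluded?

Yes

From T22 and W30, R4 gives Q36.
From Q36 and W30, R2 gives P9.
P9 holds, so W21 follows (R1).
From W21 and P9, R6 gives T17.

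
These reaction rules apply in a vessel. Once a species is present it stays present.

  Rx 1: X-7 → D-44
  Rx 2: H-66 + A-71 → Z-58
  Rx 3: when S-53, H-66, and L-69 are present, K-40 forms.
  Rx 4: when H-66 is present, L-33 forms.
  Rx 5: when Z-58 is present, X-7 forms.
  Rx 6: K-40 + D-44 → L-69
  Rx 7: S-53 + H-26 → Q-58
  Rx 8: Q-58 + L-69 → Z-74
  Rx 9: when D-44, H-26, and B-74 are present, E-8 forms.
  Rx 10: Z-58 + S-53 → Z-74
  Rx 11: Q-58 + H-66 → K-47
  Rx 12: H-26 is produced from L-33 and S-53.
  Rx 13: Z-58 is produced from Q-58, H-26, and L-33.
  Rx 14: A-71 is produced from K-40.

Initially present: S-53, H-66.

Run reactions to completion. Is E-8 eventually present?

No

E-8 would need D-44, H-26, and B-74 (Rx 9), but B-74 never forms.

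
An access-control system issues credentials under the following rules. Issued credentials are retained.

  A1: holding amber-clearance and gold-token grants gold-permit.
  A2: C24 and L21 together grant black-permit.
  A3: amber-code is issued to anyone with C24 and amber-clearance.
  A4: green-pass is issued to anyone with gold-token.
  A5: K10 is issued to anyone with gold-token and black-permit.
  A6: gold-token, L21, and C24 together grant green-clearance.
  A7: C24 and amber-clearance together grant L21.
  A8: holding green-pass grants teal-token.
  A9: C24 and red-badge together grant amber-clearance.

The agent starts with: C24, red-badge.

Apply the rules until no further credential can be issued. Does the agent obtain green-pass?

green-pass would need gold-token (A4), but gold-token is never granted.

No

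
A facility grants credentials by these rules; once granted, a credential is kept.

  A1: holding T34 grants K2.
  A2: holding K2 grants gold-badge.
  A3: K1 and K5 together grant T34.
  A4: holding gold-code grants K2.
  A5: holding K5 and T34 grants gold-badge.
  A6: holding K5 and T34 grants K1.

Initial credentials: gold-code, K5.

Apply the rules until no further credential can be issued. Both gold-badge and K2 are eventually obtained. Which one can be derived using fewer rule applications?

K2

K2: Holding gold-code grants K2 (A4). [1 rule application]
gold-badge: Holding gold-code grants K2 (A4). Holding K2 grants gold-badge (A2). [2 rule applications]
K2 needs fewer.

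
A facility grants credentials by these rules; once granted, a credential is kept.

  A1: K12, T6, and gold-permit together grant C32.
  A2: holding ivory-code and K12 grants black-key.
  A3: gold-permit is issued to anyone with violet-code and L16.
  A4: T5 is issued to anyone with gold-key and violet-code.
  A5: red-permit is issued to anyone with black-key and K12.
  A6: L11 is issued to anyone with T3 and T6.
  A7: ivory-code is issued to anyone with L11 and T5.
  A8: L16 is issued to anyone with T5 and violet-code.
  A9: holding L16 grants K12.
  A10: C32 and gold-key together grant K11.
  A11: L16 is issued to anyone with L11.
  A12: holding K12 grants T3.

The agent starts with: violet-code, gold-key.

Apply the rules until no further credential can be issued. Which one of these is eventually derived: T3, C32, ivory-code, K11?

T3

Holding gold-key and violet-code grants T5 (A4).
Holding T5 and violet-code grants L16 (A8).
Holding L16 grants K12 (A9).
Holding K12 grants T3 (A12).
C32 would need K12, T6, and gold-permit (A1), but T6 is never granted. ivory-code would need L11 and T5 (A7), but L11 is never granted. K11 would need C32 and gold-key (A10), but C32 is never granted.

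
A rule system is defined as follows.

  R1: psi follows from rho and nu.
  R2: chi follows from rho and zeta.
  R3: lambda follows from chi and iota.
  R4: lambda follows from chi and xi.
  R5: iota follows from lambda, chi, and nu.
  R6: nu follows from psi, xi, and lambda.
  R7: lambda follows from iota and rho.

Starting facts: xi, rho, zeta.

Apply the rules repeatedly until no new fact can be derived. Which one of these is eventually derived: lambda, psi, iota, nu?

From rho and zeta, R2 gives chi.
From chi and xi, R4 gives lambda.
psi would need rho and nu (R1), but nu is never established. nu would need psi, xi, and lambda (R6), but psi is never established. iota would need lambda, chi, and nu (R5), but nu is never established.

lambda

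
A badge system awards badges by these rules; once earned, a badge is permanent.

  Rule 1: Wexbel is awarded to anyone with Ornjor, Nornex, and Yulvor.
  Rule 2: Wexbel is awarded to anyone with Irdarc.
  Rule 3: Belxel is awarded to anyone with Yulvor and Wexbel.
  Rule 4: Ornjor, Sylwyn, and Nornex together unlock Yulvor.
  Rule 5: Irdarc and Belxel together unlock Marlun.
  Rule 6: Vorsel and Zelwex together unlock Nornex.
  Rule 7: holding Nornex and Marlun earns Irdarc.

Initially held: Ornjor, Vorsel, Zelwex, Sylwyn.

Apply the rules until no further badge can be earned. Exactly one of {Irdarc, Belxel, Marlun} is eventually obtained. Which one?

With Vorsel and Zelwex, Nornex is earned (Rule 6).
With Ornjor, Sylwyn, and Nornex, Yulvor is earned (Rule 4).
With Ornjor, Nornex, and Yulvor, Wexbel is earned (Rule 1).
With Yulvor and Wexbel, Belxel is earned (Rule 3).
Marlun would need Irdarc and Belxel (Rule 5), but Irdarc is never earned. Irdarc would need Nornex and Marlun (Rule 7), but Marlun is never earned.

Belxel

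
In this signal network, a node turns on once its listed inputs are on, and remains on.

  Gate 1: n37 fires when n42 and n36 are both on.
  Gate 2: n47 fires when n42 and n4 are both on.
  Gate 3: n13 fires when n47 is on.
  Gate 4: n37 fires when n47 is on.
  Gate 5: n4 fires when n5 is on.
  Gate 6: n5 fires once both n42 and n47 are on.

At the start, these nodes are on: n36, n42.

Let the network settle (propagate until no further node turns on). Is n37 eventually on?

Gate 1: n42 and n36 on → n37 on.

Yes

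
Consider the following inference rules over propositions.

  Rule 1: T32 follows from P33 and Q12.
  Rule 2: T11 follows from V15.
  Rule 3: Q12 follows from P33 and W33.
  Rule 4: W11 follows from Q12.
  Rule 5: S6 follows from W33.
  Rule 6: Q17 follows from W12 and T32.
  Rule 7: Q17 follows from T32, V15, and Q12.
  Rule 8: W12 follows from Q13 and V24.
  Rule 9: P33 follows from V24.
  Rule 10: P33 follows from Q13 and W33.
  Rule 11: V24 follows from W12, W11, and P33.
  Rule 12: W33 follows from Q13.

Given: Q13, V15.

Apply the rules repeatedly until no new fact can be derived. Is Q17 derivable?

Q13 holds, so W33 follows (Rule 12).
From Q13 and W33, Rule 10 gives P33.
From P33 and W33, Rule 3 gives Q12.
P33 and Q12 hold, so T32 follows (Rule 1).
T32, V15, and Q12 hold, so Q17 follows (Rule 7).

Yes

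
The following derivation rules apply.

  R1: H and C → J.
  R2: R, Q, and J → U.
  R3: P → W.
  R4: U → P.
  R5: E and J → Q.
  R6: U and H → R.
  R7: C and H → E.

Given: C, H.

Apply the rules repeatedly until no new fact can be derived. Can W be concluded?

W would need P (R3), but P is never established.

No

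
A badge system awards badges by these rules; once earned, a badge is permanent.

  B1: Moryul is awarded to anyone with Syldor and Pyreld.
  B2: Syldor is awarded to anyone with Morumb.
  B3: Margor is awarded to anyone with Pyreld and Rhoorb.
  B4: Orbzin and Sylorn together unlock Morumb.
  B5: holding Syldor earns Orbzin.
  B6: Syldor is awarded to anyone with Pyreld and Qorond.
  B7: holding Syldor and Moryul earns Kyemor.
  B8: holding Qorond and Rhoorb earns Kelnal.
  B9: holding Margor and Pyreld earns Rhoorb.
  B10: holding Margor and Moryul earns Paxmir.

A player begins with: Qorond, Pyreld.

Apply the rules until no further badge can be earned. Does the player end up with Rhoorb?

Rhoorb would need Margor and Pyreld (B9), but Margor is never earned.

No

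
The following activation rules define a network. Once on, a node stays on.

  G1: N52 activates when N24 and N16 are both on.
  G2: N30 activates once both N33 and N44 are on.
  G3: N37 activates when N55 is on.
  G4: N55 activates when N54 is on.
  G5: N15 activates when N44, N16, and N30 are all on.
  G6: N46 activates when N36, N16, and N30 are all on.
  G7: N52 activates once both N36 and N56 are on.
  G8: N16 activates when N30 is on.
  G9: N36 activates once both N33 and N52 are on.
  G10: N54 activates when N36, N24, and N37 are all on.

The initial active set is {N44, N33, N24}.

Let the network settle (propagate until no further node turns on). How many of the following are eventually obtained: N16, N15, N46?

3

N33 and N44 are on, so N30 activates (G2).
N30 is on, so N16 activates (G8).
N44, N16, and N30 are on, so N15 activates (G5).
G1: N24 and N16 on → N52 on.
N33 and N52 are on, so N36 activates (G9).
G6: N36, N16, and N30 on → N46 on.
N16: reached.
N15: reached.
N46: reached.
All 3 are reached.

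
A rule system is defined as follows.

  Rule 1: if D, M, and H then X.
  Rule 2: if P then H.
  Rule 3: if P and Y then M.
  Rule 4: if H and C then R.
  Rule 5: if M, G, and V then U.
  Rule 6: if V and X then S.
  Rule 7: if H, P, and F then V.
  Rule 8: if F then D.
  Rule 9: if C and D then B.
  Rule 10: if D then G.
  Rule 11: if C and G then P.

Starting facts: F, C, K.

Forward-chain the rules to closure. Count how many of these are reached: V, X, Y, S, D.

2

F holds, so D follows (Rule 8).
From D, Rule 10 gives G.
From C and G, Rule 11 gives P.
P holds, so H follows (Rule 2).
From H, P, and F, Rule 7 gives V.
V: reached.
X would need D, M, and H (Rule 1), but M is never established.
No rule produces Y, and it is not given.
S would need V and X (Rule 6), but X is never established.
D: reached.
Reached: V and D — 2 of the 5.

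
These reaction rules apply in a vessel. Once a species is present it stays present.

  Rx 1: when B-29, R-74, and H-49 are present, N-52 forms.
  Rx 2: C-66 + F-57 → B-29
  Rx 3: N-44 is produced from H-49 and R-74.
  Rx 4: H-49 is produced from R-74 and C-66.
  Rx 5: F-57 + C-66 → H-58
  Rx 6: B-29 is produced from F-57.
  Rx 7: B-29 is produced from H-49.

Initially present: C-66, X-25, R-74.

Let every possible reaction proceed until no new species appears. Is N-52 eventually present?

Yes

R-74 and C-66 present → H-49 forms (Rx 4).
H-49 present → B-29 forms (Rx 7).
B-29, R-74, and H-49 present → N-52 forms (Rx 1).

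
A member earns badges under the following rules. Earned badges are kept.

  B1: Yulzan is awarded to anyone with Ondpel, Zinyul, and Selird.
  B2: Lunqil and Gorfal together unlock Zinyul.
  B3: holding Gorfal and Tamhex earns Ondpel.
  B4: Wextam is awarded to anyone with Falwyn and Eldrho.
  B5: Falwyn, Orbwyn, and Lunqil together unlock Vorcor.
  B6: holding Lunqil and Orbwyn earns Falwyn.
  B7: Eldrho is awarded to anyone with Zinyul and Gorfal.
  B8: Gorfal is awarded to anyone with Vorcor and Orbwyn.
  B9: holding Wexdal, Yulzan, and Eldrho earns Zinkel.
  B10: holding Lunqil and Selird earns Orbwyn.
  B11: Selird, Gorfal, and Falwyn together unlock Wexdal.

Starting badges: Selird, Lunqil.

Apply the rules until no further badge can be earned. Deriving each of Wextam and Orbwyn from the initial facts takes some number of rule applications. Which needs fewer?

Orbwyn

Orbwyn: With Lunqil and Selird, Orbwyn is earned (B10). [1 rule application]
Wextam: With Lunqil and Selird, Orbwyn is earned (B10). With Lunqil and Orbwyn, Falwyn is earned (B6). With Falwyn, Orbwyn, and Lunqil, Vorcor is earned (B5). With Vorcor and Orbwyn, Gorfal is earned (B8). With Lunqil and Gorfal, Zinyul is earned (B2). With Zinyul and Gorfal, Eldrho is earned (B7). With Falwyn and Eldrho, Wextam is earned (B4). [7 rule applications]
Orbwyn needs fewer.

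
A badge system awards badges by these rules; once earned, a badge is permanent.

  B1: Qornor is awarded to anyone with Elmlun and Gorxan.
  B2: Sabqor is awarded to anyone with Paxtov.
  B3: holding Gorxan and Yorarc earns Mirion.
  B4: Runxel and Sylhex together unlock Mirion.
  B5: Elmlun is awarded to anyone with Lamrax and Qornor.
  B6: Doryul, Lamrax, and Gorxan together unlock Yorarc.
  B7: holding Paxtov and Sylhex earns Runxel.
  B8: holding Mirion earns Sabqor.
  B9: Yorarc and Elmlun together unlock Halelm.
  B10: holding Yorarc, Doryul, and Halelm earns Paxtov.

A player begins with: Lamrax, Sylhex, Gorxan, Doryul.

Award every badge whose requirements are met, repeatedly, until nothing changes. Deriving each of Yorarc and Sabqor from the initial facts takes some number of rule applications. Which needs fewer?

Yorarc: With Doryul, Lamrax, and Gorxan, Yorarc is earned (B6). [1 rule application]
Sabqor: With Doryul, Lamrax, and Gorxan, Yorarc is earned (B6). With Gorxan and Yorarc, Mirion is earned (B3). With Mirion, Sabqor is earned (B8). [3 rule applications]
Yorarc needs fewer.

Yorarc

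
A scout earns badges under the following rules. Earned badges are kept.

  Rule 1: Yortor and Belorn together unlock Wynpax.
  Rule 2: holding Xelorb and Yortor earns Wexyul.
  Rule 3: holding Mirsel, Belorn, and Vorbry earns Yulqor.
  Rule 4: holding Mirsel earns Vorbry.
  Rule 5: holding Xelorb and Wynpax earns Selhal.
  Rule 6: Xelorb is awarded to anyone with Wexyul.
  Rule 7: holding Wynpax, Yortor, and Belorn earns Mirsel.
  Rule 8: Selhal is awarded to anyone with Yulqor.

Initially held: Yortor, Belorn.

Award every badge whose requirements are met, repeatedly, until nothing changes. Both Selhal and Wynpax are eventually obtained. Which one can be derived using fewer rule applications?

Wynpax

Wynpax: With Yortor and Belorn, Wynpax is earned (Rule 1). [1 rule application]
Selhal: With Yortor and Belorn, Wynpax is earned (Rule 1). With Wynpax, Yortor, and Belorn, Mirsel is earned (Rule 7). With Mirsel, Vorbry is earned (Rule 4). With Mirsel, Belorn, and Vorbry, Yulqor is earned (Rule 3). With Yulqor, Selhal is earned (Rule 8). [5 rule applications]
Wynpax needs fewer.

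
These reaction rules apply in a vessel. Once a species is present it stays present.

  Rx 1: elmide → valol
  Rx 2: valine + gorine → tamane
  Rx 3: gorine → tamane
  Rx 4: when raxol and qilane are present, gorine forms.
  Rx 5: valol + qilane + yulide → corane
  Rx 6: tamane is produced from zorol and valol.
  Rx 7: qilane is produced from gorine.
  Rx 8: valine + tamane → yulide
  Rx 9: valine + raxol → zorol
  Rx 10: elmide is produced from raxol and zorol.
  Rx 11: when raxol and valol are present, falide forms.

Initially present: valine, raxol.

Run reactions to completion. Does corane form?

corane would need valol, qilane, and yulide (Rx 5), but qilane never forms.

No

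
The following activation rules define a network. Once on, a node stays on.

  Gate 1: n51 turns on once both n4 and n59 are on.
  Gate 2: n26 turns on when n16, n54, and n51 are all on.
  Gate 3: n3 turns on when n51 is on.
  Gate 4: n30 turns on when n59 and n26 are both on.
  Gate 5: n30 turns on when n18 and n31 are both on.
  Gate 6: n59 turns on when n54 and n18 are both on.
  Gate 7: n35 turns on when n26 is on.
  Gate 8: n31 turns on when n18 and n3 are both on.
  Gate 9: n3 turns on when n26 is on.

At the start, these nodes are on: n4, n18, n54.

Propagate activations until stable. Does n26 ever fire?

n26 would need n16, n54, and n51 (Gate 2), but n16 never turns on.

No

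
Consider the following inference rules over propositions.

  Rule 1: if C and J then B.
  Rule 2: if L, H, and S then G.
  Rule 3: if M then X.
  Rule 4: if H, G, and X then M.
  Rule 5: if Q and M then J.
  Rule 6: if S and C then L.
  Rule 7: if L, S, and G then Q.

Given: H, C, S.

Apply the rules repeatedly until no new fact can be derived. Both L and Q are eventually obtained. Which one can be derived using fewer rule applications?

L

L: S and C hold, so L follows (Rule 6). [1 rule application]
Q: S and C hold, so L follows (Rule 6). From L, H, and S, Rule 2 gives G. From L, S, and G, Rule 7 gives Q. [3 rule applications]
L needs fewer.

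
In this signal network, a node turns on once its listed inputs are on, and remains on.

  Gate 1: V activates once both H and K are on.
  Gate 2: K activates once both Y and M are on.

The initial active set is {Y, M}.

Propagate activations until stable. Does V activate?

V would need H and K (Gate 1), but H never turns on.

No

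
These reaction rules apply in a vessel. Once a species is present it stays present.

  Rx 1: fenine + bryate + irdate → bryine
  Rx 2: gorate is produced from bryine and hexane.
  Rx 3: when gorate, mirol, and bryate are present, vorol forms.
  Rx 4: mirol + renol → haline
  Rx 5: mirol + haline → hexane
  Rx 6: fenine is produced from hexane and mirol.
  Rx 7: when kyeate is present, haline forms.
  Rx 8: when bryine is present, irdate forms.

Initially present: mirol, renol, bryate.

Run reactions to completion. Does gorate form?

gorate would need bryine and hexane (Rx 2), but bryine never forms.

No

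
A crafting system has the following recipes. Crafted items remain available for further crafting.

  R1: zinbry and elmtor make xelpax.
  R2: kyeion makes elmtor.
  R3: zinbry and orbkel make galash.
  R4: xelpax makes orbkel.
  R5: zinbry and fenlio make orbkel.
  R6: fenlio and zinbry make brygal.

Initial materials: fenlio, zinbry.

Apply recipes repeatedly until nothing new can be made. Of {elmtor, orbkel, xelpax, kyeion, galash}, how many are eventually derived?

zinbry and fenlio → orbkel (R5).
Using R3, zinbry and orbkel make galash.
elmtor would need kyeion (R2), but kyeion is never obtained.
orbkel: reached.
xelpax would need zinbry and elmtor (R1), but elmtor is never obtained.
No rule produces kyeion, and it is not given.
galash: reached.
Reached: orbkel and galash — 2 of the 5.

2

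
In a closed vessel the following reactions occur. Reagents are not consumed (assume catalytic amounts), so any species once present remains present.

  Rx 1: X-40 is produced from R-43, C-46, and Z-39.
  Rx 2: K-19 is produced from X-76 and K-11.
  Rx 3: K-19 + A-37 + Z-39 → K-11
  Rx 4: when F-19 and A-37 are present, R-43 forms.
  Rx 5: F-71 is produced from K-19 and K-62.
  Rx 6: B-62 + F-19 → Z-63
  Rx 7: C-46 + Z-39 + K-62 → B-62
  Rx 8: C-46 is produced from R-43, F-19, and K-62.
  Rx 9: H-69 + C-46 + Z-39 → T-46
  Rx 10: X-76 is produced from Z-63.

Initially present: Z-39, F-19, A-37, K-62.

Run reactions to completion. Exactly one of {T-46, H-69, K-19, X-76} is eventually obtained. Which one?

F-19 and A-37 present → R-43 forms (Rx 4).
R-43, F-19, and K-62 present → C-46 forms (Rx 8).
C-46, Z-39, and K-62 present → B-62 forms (Rx 7).
B-62 and F-19 present → Z-63 forms (Rx 6).
Z-63 present → X-76 forms (Rx 10).
K-19 would need X-76 and K-11 (Rx 2), but K-11 never forms. No rule produces H-69, and it is not given. T-46 would need H-69, C-46, and Z-39 (Rx 9), but H-69 never forms.

X-76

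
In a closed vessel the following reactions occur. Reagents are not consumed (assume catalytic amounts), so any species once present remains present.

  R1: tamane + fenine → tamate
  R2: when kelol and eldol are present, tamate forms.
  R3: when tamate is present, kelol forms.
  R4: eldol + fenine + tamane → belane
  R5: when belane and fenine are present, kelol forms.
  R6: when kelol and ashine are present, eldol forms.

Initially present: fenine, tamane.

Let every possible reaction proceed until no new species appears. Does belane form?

belane would need eldol, fenine, and tamane (R4), but eldol never forms.

No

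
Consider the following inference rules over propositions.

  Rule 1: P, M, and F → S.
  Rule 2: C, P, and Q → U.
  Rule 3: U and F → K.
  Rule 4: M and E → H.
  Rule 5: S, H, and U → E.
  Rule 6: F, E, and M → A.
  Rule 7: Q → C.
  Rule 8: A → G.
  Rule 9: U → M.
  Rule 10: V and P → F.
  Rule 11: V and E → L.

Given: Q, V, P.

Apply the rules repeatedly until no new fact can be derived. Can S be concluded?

Yes

Q holds, so C follows (Rule 7).
V and P hold, so F follows (Rule 10).
From C, P, and Q, Rule 2 gives U.
U holds, so M follows (Rule 9).
P, M, and F hold, so S follows (Rule 1).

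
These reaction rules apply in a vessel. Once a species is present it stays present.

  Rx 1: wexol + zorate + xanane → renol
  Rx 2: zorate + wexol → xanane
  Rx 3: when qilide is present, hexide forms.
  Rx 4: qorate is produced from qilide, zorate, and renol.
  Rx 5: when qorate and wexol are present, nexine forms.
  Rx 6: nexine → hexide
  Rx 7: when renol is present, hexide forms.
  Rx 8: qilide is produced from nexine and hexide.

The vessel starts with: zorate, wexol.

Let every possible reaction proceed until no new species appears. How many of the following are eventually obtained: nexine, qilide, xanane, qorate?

1

zorate and wexol present → xanane forms (Rx 2).
nexine would need qorate and wexol (Rx 5), but qorate never forms.
qilide would need nexine and hexide (Rx 8), but nexine never forms.
xanane: reached.
qorate would need qilide, zorate, and renol (Rx 4), but qilide never forms.
Reached: xanane — 1 of the 4.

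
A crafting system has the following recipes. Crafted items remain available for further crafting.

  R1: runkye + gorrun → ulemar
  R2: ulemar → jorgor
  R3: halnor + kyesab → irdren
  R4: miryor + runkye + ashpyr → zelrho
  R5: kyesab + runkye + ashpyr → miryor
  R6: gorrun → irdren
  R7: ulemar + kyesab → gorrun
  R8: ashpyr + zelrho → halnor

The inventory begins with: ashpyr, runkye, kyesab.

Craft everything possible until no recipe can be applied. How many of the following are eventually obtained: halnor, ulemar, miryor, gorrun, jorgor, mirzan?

2

kyesab + runkye + ashpyr → miryor (R5).
Using R4, miryor, runkye, and ashpyr make zelrho.
Using R8, ashpyr and zelrho make halnor.
halnor: reached.
ulemar would need runkye and gorrun (R1), but gorrun is never obtained.
miryor: reached.
gorrun would need ulemar and kyesab (R7), but ulemar is never obtained.
jorgor would need ulemar (R2), but ulemar is never obtained.
No rule produces mirzan, and it is not given.
Reached: halnor and miryor — 2 of the 6.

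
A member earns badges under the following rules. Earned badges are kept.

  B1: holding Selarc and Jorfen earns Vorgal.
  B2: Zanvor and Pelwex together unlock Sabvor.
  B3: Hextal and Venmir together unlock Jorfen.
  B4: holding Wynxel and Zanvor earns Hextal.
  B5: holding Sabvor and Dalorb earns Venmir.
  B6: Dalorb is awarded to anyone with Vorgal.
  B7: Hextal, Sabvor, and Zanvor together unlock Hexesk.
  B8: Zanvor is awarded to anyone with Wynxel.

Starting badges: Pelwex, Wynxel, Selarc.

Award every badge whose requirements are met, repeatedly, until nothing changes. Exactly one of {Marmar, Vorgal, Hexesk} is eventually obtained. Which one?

Hexesk

With Wynxel, Zanvor is earned (B8).
With Wynxel and Zanvor, Hextal is earned (B4).
With Zanvor and Pelwex, Sabvor is earned (B2).
With Hextal, Sabvor, and Zanvor, Hexesk is earned (B7).
No rule produces Marmar, and it is not given. Vorgal would need Selarc and Jorfen (B1), but Jorfen is never earned.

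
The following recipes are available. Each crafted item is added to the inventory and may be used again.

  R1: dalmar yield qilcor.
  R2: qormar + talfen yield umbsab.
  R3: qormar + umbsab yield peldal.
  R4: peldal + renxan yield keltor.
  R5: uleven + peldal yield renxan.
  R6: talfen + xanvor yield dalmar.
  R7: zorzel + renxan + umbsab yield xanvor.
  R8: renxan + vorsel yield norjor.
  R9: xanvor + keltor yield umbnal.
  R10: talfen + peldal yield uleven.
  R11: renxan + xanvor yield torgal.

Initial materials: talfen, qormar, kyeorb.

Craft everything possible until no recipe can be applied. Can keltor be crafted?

qormar + talfen → umbsab (R2).
qormar + umbsab → peldal (R3).
Using R10, talfen and peldal make uleven.
uleven + peldal → renxan (R5).
Using R4, peldal and renxan make keltor.

Yes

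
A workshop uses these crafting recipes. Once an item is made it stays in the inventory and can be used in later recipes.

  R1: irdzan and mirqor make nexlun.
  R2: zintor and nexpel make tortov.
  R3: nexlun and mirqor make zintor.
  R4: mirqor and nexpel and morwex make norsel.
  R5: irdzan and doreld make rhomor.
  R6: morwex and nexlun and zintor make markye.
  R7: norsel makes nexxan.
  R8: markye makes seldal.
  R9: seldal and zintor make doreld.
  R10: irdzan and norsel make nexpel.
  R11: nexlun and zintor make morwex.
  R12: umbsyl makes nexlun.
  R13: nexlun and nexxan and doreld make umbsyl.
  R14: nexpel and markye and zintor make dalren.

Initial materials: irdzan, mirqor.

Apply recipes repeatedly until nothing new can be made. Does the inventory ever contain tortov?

No

tortov would need zintor and nexpel (R2), but nexpel is never obtained.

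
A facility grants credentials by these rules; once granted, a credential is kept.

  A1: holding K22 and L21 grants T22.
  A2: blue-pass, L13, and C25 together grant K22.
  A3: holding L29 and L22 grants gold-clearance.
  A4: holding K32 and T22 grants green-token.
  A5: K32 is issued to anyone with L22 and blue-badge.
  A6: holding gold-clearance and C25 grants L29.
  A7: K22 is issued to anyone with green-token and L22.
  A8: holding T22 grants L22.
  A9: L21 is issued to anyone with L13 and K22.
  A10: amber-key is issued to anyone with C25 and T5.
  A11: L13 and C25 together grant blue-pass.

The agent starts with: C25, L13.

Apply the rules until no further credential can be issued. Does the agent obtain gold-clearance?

No

gold-clearance would need L29 and L22 (A3), but L29 is never granted.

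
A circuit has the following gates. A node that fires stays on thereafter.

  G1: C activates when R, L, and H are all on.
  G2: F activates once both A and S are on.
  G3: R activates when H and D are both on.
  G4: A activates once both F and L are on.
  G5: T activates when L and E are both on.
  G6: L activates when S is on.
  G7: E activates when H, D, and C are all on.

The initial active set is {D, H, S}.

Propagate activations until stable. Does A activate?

No

A would need F and L (G4), but F never turns on.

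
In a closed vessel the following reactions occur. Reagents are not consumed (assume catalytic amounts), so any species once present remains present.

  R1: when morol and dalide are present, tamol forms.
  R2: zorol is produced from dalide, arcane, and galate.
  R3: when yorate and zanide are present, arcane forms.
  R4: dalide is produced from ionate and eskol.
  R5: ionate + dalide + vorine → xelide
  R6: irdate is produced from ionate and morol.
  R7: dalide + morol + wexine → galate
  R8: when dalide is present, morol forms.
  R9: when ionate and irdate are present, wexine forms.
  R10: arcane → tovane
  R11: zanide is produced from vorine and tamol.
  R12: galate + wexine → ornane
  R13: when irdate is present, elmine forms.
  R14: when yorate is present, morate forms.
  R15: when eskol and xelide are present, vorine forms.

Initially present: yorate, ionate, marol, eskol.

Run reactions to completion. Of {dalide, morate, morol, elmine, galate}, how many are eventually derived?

yorate present → morate forms (R14).
ionate and eskol present → dalide forms (R4).
dalide present → morol forms (R8).
ionate and morol present → irdate forms (R6).
ionate and irdate present → wexine forms (R9).
irdate present → elmine forms (R13).
dalide, morol, and wexine present → galate forms (R7).
dalide: reached.
morate: reached.
morol: reached.
elmine: reached.
galate: reached.
All 5 are reached.

5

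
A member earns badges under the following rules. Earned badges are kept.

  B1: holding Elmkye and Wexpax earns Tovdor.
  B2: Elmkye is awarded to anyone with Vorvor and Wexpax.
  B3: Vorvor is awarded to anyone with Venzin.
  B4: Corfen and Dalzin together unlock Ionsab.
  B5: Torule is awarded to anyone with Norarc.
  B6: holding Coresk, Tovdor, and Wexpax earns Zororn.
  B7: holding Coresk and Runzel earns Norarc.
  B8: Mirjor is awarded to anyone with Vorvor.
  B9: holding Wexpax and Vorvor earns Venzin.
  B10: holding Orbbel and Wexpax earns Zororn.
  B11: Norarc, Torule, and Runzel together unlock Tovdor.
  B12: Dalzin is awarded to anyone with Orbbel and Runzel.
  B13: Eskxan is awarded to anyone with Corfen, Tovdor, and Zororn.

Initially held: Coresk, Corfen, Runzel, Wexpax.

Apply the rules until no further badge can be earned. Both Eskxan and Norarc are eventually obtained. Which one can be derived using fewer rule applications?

Norarc

Norarc: With Coresk and Runzel, Norarc is earned (B7). [1 rule application]
Eskxan: With Coresk and Runzel, Norarc is earned (B7). With Norarc, Torule is earned (B5). With Norarc, Torule, and Runzel, Tovdor is earned (B11). With Coresk, Tovdor, and Wexpax, Zororn is earned (B6). With Corfen, Tovdor, and Zororn, Eskxan is earned (B13). [5 rule applications]
Norarc needs fewer.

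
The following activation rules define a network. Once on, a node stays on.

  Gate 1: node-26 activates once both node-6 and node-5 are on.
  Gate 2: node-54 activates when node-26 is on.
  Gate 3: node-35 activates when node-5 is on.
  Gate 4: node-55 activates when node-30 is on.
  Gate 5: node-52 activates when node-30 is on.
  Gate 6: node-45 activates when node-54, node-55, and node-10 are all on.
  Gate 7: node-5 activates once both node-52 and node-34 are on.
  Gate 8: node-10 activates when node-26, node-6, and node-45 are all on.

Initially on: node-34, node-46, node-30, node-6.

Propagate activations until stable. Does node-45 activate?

No

node-45 would need node-54, node-55, and node-10 (Gate 6), but node-10 never turns on.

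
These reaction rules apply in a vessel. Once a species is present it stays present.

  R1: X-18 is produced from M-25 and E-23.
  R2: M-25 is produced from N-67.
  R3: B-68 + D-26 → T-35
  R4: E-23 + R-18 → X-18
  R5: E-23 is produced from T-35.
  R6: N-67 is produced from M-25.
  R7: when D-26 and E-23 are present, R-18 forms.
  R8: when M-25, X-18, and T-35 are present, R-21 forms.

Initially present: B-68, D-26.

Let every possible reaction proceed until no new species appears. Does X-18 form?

Yes

B-68 and D-26 present → T-35 forms (R3).
T-35 present → E-23 forms (R5).
D-26 and E-23 present → R-18 forms (R7).
E-23 and R-18 present → X-18 forms (R4).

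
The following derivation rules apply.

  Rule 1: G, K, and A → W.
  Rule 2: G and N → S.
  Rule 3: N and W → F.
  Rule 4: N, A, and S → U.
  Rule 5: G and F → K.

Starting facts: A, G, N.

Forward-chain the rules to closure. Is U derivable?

Yes

From G and N, Rule 2 gives S.
N, A, and S hold, so U follows (Rule 4).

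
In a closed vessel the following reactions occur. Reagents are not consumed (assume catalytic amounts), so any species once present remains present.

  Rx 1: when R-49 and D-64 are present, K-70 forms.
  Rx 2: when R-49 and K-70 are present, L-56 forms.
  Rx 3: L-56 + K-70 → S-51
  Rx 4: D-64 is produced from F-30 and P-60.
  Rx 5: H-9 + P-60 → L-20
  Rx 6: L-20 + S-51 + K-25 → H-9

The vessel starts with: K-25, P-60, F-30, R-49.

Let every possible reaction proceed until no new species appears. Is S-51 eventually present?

Yes

F-30 and P-60 present → D-64 forms (Rx 4).
R-49 and D-64 present → K-70 forms (Rx 1).
R-49 and K-70 present → L-56 forms (Rx 2).
L-56 and K-70 present → S-51 forms (Rx 3).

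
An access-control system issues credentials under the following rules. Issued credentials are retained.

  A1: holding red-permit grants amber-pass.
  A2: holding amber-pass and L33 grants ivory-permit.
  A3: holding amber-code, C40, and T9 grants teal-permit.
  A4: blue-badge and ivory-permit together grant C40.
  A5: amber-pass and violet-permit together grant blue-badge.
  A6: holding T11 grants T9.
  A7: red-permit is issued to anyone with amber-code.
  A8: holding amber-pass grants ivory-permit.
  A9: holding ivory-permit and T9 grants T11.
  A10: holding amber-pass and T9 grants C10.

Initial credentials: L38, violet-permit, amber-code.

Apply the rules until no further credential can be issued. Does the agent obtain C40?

Yes

Holding amber-code grants red-permit (A7).
Holding red-permit grants amber-pass (A1).
Holding amber-pass and violet-permit grants blue-badge (A5).
Holding amber-pass grants ivory-permit (A8).
Holding blue-badge and ivory-permit grants C40 (A4).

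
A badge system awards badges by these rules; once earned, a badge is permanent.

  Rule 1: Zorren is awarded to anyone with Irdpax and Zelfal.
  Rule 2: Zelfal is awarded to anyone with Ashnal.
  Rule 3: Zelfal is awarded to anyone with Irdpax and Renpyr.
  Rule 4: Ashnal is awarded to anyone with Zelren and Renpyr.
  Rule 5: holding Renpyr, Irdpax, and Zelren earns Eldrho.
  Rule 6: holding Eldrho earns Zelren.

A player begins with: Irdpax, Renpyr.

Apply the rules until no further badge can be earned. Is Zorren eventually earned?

Yes

With Irdpax and Renpyr, Zelfal is earned (Rule 3).
With Irdpax and Zelfal, Zorren is earned (Rule 1).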